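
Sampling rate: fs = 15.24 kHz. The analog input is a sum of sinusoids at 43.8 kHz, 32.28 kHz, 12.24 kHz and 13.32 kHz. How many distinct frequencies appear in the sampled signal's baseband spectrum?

3

fs/2 = 7.62 kHz.
43.8 kHz mod fs = 13.32 kHz.
13.32 kHz > fs/2 = 7.62 kHz, folds to fs − 13.32 kHz = 1.92 kHz.
32.28 kHz mod fs = 1.8 kHz.
1.8 kHz ≤ fs/2 = 7.62 kHz, appears at 1.8 kHz.
12.24 kHz > fs/2 = 7.62 kHz, folds to fs − 12.24 kHz = 3 kHz.
13.32 kHz > fs/2 = 7.62 kHz, folds to fs − 13.32 kHz = 1.92 kHz.
Distinct values: {1.8 kHz, 1.92 kHz, 3 kHz} → 3.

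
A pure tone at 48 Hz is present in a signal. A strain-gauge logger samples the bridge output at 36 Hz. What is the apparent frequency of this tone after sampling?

48 Hz mod fs = 12 Hz.
12 Hz ≤ fs/2 = 18 Hz, appears at 12 Hz.

12 Hz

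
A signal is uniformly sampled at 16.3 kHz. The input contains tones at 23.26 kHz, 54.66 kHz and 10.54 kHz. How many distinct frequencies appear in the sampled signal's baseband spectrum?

2

fs/2 = 8.15 kHz.
23.26 kHz mod fs = 6.96 kHz.
6.96 kHz ≤ fs/2 = 8.15 kHz, appears at 6.96 kHz.
54.66 kHz mod fs = 5.76 kHz.
5.76 kHz ≤ fs/2 = 8.15 kHz, appears at 5.76 kHz.
10.54 kHz > fs/2 = 8.15 kHz, folds to fs − 10.54 kHz = 5.76 kHz.
Distinct values: {5.76 kHz, 6.96 kHz} → 2.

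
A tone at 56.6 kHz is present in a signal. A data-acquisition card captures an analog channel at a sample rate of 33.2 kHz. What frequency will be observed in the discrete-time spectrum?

9.8 kHz

56.6 kHz mod fs = 23.4 kHz.
23.4 kHz > fs/2 = 16.6 kHz, folds to fs − 23.4 kHz = 9.8 kHz.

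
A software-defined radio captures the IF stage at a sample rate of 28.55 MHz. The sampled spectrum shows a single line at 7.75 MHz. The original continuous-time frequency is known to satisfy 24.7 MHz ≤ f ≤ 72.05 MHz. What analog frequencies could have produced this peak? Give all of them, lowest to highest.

36.3 MHz, 49.35 MHz, 64.85 MHz

Frequencies that alias to 7.75 MHz are k·fs ± 7.75 MHz for integer k ≥ 0.
k=0: 7.75 MHz.
k=1: 20.8 MHz, 36.3 MHz.
k=2: 49.35 MHz, 64.85 MHz.
k=3: 77.9 MHz, 93.4 MHz.
Within [24.7 MHz, 72.05 MHz]: 36.3 MHz, 49.35 MHz, 64.85 MHz.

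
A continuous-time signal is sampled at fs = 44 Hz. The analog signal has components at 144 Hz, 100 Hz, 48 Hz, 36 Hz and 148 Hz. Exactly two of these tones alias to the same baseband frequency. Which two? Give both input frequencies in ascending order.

100 Hz, 144 Hz

fs/2 = 22 Hz.
144 Hz mod fs = 12 Hz.
12 Hz ≤ fs/2 = 22 Hz, appears at 12 Hz.
100 Hz mod fs = 12 Hz.
12 Hz ≤ fs/2 = 22 Hz, appears at 12 Hz.
48 Hz mod fs = 4 Hz.
4 Hz ≤ fs/2 = 22 Hz, appears at 4 Hz.
36 Hz > fs/2 = 22 Hz, folds to fs − 36 Hz = 8 Hz.
148 Hz mod fs = 16 Hz.
16 Hz ≤ fs/2 = 22 Hz, appears at 16 Hz.
100 Hz and 144 Hz both map to 12 Hz.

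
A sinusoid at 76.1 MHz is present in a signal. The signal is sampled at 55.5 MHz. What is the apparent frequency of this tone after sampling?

76.1 MHz mod fs = 20.6 MHz.
20.6 MHz ≤ fs/2 = 27.75 MHz, appears at 20.6 MHz.

20.6 MHz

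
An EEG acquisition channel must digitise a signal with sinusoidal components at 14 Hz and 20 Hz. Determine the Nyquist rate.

40 Hz

Highest-frequency component: 20 Hz.
Nyquist rate = 2 × 20 Hz = 40 Hz.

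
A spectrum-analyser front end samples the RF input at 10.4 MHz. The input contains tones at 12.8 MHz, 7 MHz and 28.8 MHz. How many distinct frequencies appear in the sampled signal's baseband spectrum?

fs/2 = 5.2 MHz.
12.8 MHz mod fs = 2.4 MHz.
2.4 MHz ≤ fs/2 = 5.2 MHz, appears at 2.4 MHz.
7 MHz > fs/2 = 5.2 MHz, folds to fs − 7 MHz = 3.4 MHz.
28.8 MHz mod fs = 8 MHz.
8 MHz > fs/2 = 5.2 MHz, folds to fs − 8 MHz = 2.4 MHz.
Distinct values: {2.4 MHz, 3.4 MHz} → 2.

2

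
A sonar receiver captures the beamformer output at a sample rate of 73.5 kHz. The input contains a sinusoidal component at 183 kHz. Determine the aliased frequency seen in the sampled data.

36 kHz

183 kHz mod fs = 36 kHz.
36 kHz ≤ fs/2 = 36.75 kHz, appears at 36 kHz.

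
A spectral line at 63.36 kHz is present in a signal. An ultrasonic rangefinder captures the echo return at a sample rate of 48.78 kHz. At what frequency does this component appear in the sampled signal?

63.36 kHz mod fs = 14.58 kHz.
14.58 kHz ≤ fs/2 = 24.39 kHz, appears at 14.58 kHz.

14.58 kHz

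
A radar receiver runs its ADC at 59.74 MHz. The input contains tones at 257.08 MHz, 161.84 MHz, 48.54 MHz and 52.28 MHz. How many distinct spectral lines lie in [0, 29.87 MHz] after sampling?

4

fs/2 = 29.87 MHz.
257.08 MHz mod fs = 18.12 MHz.
18.12 MHz ≤ fs/2 = 29.87 MHz, appears at 18.12 MHz.
161.84 MHz mod fs = 42.36 MHz.
42.36 MHz > fs/2 = 29.87 MHz, folds to fs − 42.36 MHz = 17.38 MHz.
48.54 MHz > fs/2 = 29.87 MHz, folds to fs − 48.54 MHz = 11.2 MHz.
52.28 MHz > fs/2 = 29.87 MHz, folds to fs − 52.28 MHz = 7.46 MHz.
Distinct values: {7.46 MHz, 11.2 MHz, 17.38 MHz, 18.12 MHz} → 4.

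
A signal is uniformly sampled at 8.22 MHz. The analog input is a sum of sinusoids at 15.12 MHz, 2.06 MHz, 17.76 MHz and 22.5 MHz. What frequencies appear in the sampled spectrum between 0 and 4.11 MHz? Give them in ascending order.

1.32 MHz, 2.06 MHz, 2.16 MHz

fs/2 = 4.11 MHz.
15.12 MHz mod fs = 6.9 MHz.
6.9 MHz > fs/2 = 4.11 MHz, folds to fs − 6.9 MHz = 1.32 MHz.
2.06 MHz ≤ fs/2 = 4.11 MHz, passes unchanged.
17.76 MHz mod fs = 1.32 MHz.
1.32 MHz ≤ fs/2 = 4.11 MHz, appears at 1.32 MHz.
22.5 MHz mod fs = 6.06 MHz.
6.06 MHz > fs/2 = 4.11 MHz, folds to fs − 6.06 MHz = 2.16 MHz.
Distinct values: {1.32 MHz, 2.06 MHz, 2.16 MHz}.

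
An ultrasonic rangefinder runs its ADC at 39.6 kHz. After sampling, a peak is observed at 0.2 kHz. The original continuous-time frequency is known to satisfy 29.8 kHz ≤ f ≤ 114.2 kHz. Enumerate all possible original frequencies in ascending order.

39.4 kHz, 39.8 kHz, 79 kHz, 79.4 kHz

Frequencies that alias to 0.2 kHz are k·fs ± 0.2 kHz for integer k ≥ 0.
k=0: 0.2 kHz.
k=1: 39.4 kHz, 39.8 kHz.
k=2: 79 kHz, 79.4 kHz.
k=3: 118.6 kHz, 119 kHz.
Within [29.8 kHz, 114.2 kHz]: 39.4 kHz, 39.8 kHz, 79 kHz, 79.4 kHz.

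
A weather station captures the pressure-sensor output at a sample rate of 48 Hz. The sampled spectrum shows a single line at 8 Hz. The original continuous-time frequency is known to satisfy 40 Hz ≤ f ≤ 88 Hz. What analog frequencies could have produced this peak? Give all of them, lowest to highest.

Frequencies that alias to 8 Hz are k·fs ± 8 Hz for integer k ≥ 0.
k=0: 8 Hz.
k=1: 40 Hz, 56 Hz.
k=2: 88 Hz, 104 Hz.
k=3: 136 Hz, 152 Hz.
Within [40 Hz, 88 Hz]: 40 Hz, 56 Hz, 88 Hz.

40 Hz, 56 Hz, 88 Hz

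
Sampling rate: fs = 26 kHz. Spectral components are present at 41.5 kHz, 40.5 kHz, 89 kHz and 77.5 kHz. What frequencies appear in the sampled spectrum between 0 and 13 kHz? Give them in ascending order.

fs/2 = 13 kHz.
41.5 kHz mod fs = 15.5 kHz.
15.5 kHz > fs/2 = 13 kHz, folds to fs − 15.5 kHz = 10.5 kHz.
40.5 kHz mod fs = 14.5 kHz.
14.5 kHz > fs/2 = 13 kHz, folds to fs − 14.5 kHz = 11.5 kHz.
89 kHz mod fs = 11 kHz.
11 kHz ≤ fs/2 = 13 kHz, appears at 11 kHz.
77.5 kHz mod fs = 25.5 kHz.
25.5 kHz > fs/2 = 13 kHz, folds to fs − 25.5 kHz = 0.5 kHz.
Distinct values: {0.5 kHz, 10.5 kHz, 11 kHz, 11.5 kHz}.

0.5 kHz, 10.5 kHz, 11 kHz, 11.5 kHz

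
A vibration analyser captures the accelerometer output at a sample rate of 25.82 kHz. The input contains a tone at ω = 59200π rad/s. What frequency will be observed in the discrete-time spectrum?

ω = 59200π rad/s → f = ω/(2π) = 29600 Hz = 29.6 kHz.
29.6 kHz mod fs = 3.78 kHz.
3.78 kHz ≤ fs/2 = 12.91 kHz, appears at 3.78 kHz.

3.78 kHz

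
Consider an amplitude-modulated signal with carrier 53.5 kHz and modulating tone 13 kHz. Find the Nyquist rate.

AM sidebands sit at fc ± fm = 40.5 kHz and 66.5 kHz.
Highest-frequency component: 66.5 kHz.
Nyquist rate = 2 × 66.5 kHz = 133 kHz.

133 kHz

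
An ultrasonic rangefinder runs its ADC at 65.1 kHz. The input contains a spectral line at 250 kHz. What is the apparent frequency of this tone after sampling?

10.4 kHz

250 kHz mod fs = 54.7 kHz.
54.7 kHz > fs/2 = 32.55 kHz, folds to fs − 54.7 kHz = 10.4 kHz.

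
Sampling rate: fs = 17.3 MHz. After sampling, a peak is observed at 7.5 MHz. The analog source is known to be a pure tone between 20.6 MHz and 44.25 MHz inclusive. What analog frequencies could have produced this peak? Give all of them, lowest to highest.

Frequencies that alias to 7.5 MHz are k·fs ± 7.5 MHz for integer k ≥ 0.
k=0: 7.5 MHz.
k=1: 9.8 MHz, 24.8 MHz.
k=2: 27.1 MHz, 42.1 MHz.
k=3: 44.4 MHz, 59.4 MHz.
Within [20.6 MHz, 44.25 MHz]: 24.8 MHz, 27.1 MHz, 42.1 MHz.

24.8 MHz, 27.1 MHz, 42.1 MHz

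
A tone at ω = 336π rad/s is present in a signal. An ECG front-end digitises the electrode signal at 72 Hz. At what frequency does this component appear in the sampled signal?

24 Hz

ω = 336π rad/s → f = ω/(2π) = 168 Hz.
168 Hz mod fs = 24 Hz.
24 Hz ≤ fs/2 = 36 Hz, appears at 24 Hz.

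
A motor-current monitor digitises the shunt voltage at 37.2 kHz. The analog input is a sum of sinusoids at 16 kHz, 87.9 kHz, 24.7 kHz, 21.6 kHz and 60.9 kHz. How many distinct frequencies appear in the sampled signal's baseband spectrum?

4

fs/2 = 18.6 kHz.
16 kHz ≤ fs/2 = 18.6 kHz, passes unchanged.
87.9 kHz mod fs = 13.5 kHz.
13.5 kHz ≤ fs/2 = 18.6 kHz, appears at 13.5 kHz.
24.7 kHz > fs/2 = 18.6 kHz, folds to fs − 24.7 kHz = 12.5 kHz.
21.6 kHz > fs/2 = 18.6 kHz, folds to fs − 21.6 kHz = 15.6 kHz.
60.9 kHz mod fs = 23.7 kHz.
23.7 kHz > fs/2 = 18.6 kHz, folds to fs − 23.7 kHz = 13.5 kHz.
Distinct values: {12.5 kHz, 13.5 kHz, 15.6 kHz, 16 kHz} → 4.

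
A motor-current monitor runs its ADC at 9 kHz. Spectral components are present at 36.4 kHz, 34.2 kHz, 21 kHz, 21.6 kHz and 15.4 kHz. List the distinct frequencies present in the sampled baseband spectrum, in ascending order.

0.4 kHz, 1.8 kHz, 2.6 kHz, 3 kHz, 3.6 kHz

fs/2 = 4.5 kHz.
36.4 kHz mod fs = 0.4 kHz.
0.4 kHz ≤ fs/2 = 4.5 kHz, appears at 0.4 kHz.
34.2 kHz mod fs = 7.2 kHz.
7.2 kHz > fs/2 = 4.5 kHz, folds to fs − 7.2 kHz = 1.8 kHz.
21 kHz mod fs = 3 kHz.
3 kHz ≤ fs/2 = 4.5 kHz, appears at 3 kHz.
21.6 kHz mod fs = 3.6 kHz.
3.6 kHz ≤ fs/2 = 4.5 kHz, appears at 3.6 kHz.
15.4 kHz mod fs = 6.4 kHz.
6.4 kHz > fs/2 = 4.5 kHz, folds to fs − 6.4 kHz = 2.6 kHz.
Distinct values: {0.4 kHz, 1.8 kHz, 2.6 kHz, 3 kHz, 3.6 kHz}.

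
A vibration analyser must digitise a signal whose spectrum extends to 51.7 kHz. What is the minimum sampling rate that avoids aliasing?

Nyquist rate = 2 × 51.7 kHz = 103.4 kHz.

103.4 kHz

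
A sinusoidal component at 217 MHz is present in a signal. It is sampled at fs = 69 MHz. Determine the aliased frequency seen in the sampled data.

10 MHz

217 MHz mod fs = 10 MHz.
10 MHz ≤ fs/2 = 34.5 MHz, appears at 10 MHz.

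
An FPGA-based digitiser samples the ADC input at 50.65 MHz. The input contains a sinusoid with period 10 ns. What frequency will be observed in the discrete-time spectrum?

T = 10 ns → f = 1/T = 100 MHz.
100 MHz mod fs = 49.35 MHz.
49.35 MHz > fs/2 = 25.325 MHz, folds to fs − 49.35 MHz = 1.3 MHz.

1.3 MHz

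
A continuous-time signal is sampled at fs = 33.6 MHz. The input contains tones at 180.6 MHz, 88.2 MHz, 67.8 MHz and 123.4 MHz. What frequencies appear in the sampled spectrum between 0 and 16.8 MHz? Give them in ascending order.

fs/2 = 16.8 MHz.
180.6 MHz mod fs = 12.6 MHz.
12.6 MHz ≤ fs/2 = 16.8 MHz, appears at 12.6 MHz.
88.2 MHz mod fs = 21 MHz.
21 MHz > fs/2 = 16.8 MHz, folds to fs − 21 MHz = 12.6 MHz.
67.8 MHz mod fs = 0.6 MHz.
0.6 MHz ≤ fs/2 = 16.8 MHz, appears at 0.6 MHz.
123.4 MHz mod fs = 22.6 MHz.
22.6 MHz > fs/2 = 16.8 MHz, folds to fs − 22.6 MHz = 11 MHz.
Distinct values: {0.6 MHz, 11 MHz, 12.6 MHz}.

0.6 MHz, 11 MHz, 12.6 MHz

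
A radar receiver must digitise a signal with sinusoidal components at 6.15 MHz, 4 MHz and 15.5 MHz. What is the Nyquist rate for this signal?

Highest-frequency component: 15.5 MHz.
Nyquist rate = 2 × 15.5 MHz = 31 MHz.

31 MHz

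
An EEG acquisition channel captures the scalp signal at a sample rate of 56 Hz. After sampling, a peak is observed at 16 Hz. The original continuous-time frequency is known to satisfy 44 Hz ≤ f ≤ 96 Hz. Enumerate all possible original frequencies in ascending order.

Frequencies that alias to 16 Hz are k·fs ± 16 Hz for integer k ≥ 0.
k=0: 16 Hz.
k=1: 40 Hz, 72 Hz.
k=2: 96 Hz, 128 Hz.
k=3: 152 Hz, 184 Hz.
Within [44 Hz, 96 Hz]: 72 Hz, 96 Hz.

72 Hz, 96 Hz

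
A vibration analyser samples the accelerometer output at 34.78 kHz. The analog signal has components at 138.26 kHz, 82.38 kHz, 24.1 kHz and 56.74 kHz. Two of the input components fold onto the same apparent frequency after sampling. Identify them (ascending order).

fs/2 = 17.39 kHz.
138.26 kHz mod fs = 33.92 kHz.
33.92 kHz > fs/2 = 17.39 kHz, folds to fs − 33.92 kHz = 0.86 kHz.
82.38 kHz mod fs = 12.82 kHz.
12.82 kHz ≤ fs/2 = 17.39 kHz, appears at 12.82 kHz.
24.1 kHz > fs/2 = 17.39 kHz, folds to fs − 24.1 kHz = 10.68 kHz.
56.74 kHz mod fs = 21.96 kHz.
21.96 kHz > fs/2 = 17.39 kHz, folds to fs − 21.96 kHz = 12.82 kHz.
56.74 kHz and 82.38 kHz both map to 12.82 kHz.

56.74 kHz, 82.38 kHz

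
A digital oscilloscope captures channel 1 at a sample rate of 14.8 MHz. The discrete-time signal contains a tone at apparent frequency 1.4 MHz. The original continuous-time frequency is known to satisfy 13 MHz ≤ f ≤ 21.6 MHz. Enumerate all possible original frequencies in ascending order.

13.4 MHz, 16.2 MHz

Frequencies that alias to 1.4 MHz are k·fs ± 1.4 MHz for integer k ≥ 0.
k=0: 1.4 MHz.
k=1: 13.4 MHz, 16.2 MHz.
k=2: 28.2 MHz, 31 MHz.
Within [13 MHz, 21.6 MHz]: 13.4 MHz, 16.2 MHz.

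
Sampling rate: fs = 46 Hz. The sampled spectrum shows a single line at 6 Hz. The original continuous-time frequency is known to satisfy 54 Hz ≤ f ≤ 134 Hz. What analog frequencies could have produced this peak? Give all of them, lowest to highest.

Frequencies that alias to 6 Hz are k·fs ± 6 Hz for integer k ≥ 0.
k=0: 6 Hz.
k=1: 40 Hz, 52 Hz.
k=2: 86 Hz, 98 Hz.
k=3: 132 Hz, 144 Hz.
k=4: 178 Hz, 190 Hz.
Within [54 Hz, 134 Hz]: 86 Hz, 98 Hz, 132 Hz.

86 Hz, 98 Hz, 132 Hz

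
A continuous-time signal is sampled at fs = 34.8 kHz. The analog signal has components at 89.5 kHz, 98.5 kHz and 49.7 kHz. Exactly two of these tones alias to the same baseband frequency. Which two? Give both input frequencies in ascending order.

49.7 kHz, 89.5 kHz

fs/2 = 17.4 kHz.
89.5 kHz mod fs = 19.9 kHz.
19.9 kHz > fs/2 = 17.4 kHz, folds to fs − 19.9 kHz = 14.9 kHz.
98.5 kHz mod fs = 28.9 kHz.
28.9 kHz > fs/2 = 17.4 kHz, folds to fs − 28.9 kHz = 5.9 kHz.
49.7 kHz mod fs = 14.9 kHz.
14.9 kHz ≤ fs/2 = 17.4 kHz, appears at 14.9 kHz.
49.7 kHz and 89.5 kHz both map to 14.9 kHz.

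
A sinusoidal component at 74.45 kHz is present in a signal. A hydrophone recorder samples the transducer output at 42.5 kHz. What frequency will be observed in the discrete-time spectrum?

74.45 kHz mod fs = 31.95 kHz.
31.95 kHz > fs/2 = 21.25 kHz, folds to fs − 31.95 kHz = 10.55 kHz.

10.55 kHz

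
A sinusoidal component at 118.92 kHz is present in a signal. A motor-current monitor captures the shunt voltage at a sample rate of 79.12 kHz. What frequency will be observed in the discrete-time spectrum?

39.32 kHz

118.92 kHz mod fs = 39.8 kHz.
39.8 kHz > fs/2 = 39.56 kHz, folds to fs − 39.8 kHz = 39.32 kHz.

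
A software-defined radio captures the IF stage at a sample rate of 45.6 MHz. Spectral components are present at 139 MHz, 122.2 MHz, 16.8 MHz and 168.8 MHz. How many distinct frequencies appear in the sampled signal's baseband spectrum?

fs/2 = 22.8 MHz.
139 MHz mod fs = 2.2 MHz.
2.2 MHz ≤ fs/2 = 22.8 MHz, appears at 2.2 MHz.
122.2 MHz mod fs = 31 MHz.
31 MHz > fs/2 = 22.8 MHz, folds to fs − 31 MHz = 14.6 MHz.
16.8 MHz ≤ fs/2 = 22.8 MHz, passes unchanged.
168.8 MHz mod fs = 32 MHz.
32 MHz > fs/2 = 22.8 MHz, folds to fs − 32 MHz = 13.6 MHz.
Distinct values: {2.2 MHz, 13.6 MHz, 14.6 MHz, 16.8 MHz} → 4.

4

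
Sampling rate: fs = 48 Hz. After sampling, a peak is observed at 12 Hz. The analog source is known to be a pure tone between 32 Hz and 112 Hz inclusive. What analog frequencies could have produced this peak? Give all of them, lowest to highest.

Frequencies that alias to 12 Hz are k·fs ± 12 Hz for integer k ≥ 0.
k=0: 12 Hz.
k=1: 36 Hz, 60 Hz.
k=2: 84 Hz, 108 Hz.
k=3: 132 Hz, 156 Hz.
Within [32 Hz, 112 Hz]: 36 Hz, 60 Hz, 84 Hz, 108 Hz.

36 Hz, 60 Hz, 84 Hz, 108 Hz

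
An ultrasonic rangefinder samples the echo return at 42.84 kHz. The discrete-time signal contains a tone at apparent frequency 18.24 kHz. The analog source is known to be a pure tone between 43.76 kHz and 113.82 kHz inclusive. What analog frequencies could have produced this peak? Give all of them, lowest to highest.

61.08 kHz, 67.44 kHz, 103.92 kHz, 110.28 kHz

Frequencies that alias to 18.24 kHz are k·fs ± 18.24 kHz for integer k ≥ 0.
k=0: 18.24 kHz.
k=1: 24.6 kHz, 61.08 kHz.
k=2: 67.44 kHz, 103.92 kHz.
k=3: 110.28 kHz, 146.76 kHz.
k=4: 153.12 kHz, 189.6 kHz.
Within [43.76 kHz, 113.82 kHz]: 61.08 kHz, 67.44 kHz, 103.92 kHz, 110.28 kHz.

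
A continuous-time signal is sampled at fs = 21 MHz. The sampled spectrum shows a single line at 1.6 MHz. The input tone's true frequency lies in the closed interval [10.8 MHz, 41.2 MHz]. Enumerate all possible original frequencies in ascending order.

19.4 MHz, 22.6 MHz, 40.4 MHz

Frequencies that alias to 1.6 MHz are k·fs ± 1.6 MHz for integer k ≥ 0.
k=0: 1.6 MHz.
k=1: 19.4 MHz, 22.6 MHz.
k=2: 40.4 MHz, 43.6 MHz.
k=3: 61.4 MHz, 64.6 MHz.
Within [10.8 MHz, 41.2 MHz]: 19.4 MHz, 22.6 MHz, 40.4 MHz.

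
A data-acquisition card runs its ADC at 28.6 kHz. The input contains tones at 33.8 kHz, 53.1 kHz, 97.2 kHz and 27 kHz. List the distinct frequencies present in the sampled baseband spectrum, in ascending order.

fs/2 = 14.3 kHz.
33.8 kHz mod fs = 5.2 kHz.
5.2 kHz ≤ fs/2 = 14.3 kHz, appears at 5.2 kHz.
53.1 kHz mod fs = 24.5 kHz.
24.5 kHz > fs/2 = 14.3 kHz, folds to fs − 24.5 kHz = 4.1 kHz.
97.2 kHz mod fs = 11.4 kHz.
11.4 kHz ≤ fs/2 = 14.3 kHz, appears at 11.4 kHz.
27 kHz > fs/2 = 14.3 kHz, folds to fs − 27 kHz = 1.6 kHz.
Distinct values: {1.6 kHz, 4.1 kHz, 5.2 kHz, 11.4 kHz}.

1.6 kHz, 4.1 kHz, 5.2 kHz, 11.4 kHz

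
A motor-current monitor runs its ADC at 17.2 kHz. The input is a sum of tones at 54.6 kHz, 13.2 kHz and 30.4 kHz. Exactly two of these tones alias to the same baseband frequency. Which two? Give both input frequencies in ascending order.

13.2 kHz, 30.4 kHz

fs/2 = 8.6 kHz.
54.6 kHz mod fs = 3 kHz.
3 kHz ≤ fs/2 = 8.6 kHz, appears at 3 kHz.
13.2 kHz > fs/2 = 8.6 kHz, folds to fs − 13.2 kHz = 4 kHz.
30.4 kHz mod fs = 13.2 kHz.
13.2 kHz > fs/2 = 8.6 kHz, folds to fs − 13.2 kHz = 4 kHz.
13.2 kHz and 30.4 kHz both map to 4 kHz.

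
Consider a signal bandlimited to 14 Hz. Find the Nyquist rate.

28 Hz

Nyquist rate = 2 × 14 Hz = 28 Hz.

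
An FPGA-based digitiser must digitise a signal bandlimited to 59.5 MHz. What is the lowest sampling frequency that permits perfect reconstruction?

119 MHz

Nyquist rate = 2 × 59.5 MHz = 119 MHz.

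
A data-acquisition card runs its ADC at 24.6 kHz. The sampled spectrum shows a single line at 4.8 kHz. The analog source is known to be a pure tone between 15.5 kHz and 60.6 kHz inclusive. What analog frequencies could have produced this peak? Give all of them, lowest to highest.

Frequencies that alias to 4.8 kHz are k·fs ± 4.8 kHz for integer k ≥ 0.
k=0: 4.8 kHz.
k=1: 19.8 kHz, 29.4 kHz.
k=2: 44.4 kHz, 54 kHz.
k=3: 69 kHz, 78.6 kHz.
Within [15.5 kHz, 60.6 kHz]: 19.8 kHz, 29.4 kHz, 44.4 kHz, 54 kHz.

19.8 kHz, 29.4 kHz, 44.4 kHz, 54 kHz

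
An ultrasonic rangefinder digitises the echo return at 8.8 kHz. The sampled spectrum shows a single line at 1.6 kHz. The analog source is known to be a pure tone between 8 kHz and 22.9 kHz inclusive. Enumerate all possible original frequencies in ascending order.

Frequencies that alias to 1.6 kHz are k·fs ± 1.6 kHz for integer k ≥ 0.
k=0: 1.6 kHz.
k=1: 7.2 kHz, 10.4 kHz.
k=2: 16 kHz, 19.2 kHz.
k=3: 24.8 kHz, 28 kHz.
Within [8 kHz, 22.9 kHz]: 10.4 kHz, 16 kHz, 19.2 kHz.

10.4 kHz, 16 kHz, 19.2 kHz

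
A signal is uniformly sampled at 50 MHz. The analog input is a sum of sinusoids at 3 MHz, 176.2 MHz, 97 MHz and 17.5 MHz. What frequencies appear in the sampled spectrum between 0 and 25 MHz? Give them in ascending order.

fs/2 = 25 MHz.
3 MHz ≤ fs/2 = 25 MHz, passes unchanged.
176.2 MHz mod fs = 26.2 MHz.
26.2 MHz > fs/2 = 25 MHz, folds to fs − 26.2 MHz = 23.8 MHz.
97 MHz mod fs = 47 MHz.
47 MHz > fs/2 = 25 MHz, folds to fs − 47 MHz = 3 MHz.
17.5 MHz ≤ fs/2 = 25 MHz, passes unchanged.
Distinct values: {3 MHz, 17.5 MHz, 23.8 MHz}.

3 MHz, 17.5 MHz, 23.8 MHz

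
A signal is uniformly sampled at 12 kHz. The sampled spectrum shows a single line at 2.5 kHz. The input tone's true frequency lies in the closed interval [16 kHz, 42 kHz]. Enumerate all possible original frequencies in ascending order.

Frequencies that alias to 2.5 kHz are k·fs ± 2.5 kHz for integer k ≥ 0.
k=0: 2.5 kHz.
k=1: 9.5 kHz, 14.5 kHz.
k=2: 21.5 kHz, 26.5 kHz.
k=3: 33.5 kHz, 38.5 kHz.
k=4: 45.5 kHz, 50.5 kHz.
Within [16 kHz, 42 kHz]: 21.5 kHz, 26.5 kHz, 33.5 kHz, 38.5 kHz.

21.5 kHz, 26.5 kHz, 33.5 kHz, 38.5 kHz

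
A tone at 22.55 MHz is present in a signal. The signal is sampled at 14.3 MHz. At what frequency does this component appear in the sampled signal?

22.55 MHz mod fs = 8.25 MHz.
8.25 MHz > fs/2 = 7.15 MHz, folds to fs − 8.25 MHz = 6.05 MHz.

6.05 MHz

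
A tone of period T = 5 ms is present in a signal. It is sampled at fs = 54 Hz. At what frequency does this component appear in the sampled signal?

T = 5 ms → f = 1/T = 200 Hz.
200 Hz mod fs = 38 Hz.
38 Hz > fs/2 = 27 Hz, folds to fs − 38 Hz = 16 Hz.

16 Hz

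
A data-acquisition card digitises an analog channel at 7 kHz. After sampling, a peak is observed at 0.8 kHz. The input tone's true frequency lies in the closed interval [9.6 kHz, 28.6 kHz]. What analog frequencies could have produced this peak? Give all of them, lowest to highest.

Frequencies that alias to 0.8 kHz are k·fs ± 0.8 kHz for integer k ≥ 0.
k=0: 0.8 kHz.
k=1: 6.2 kHz, 7.8 kHz.
k=2: 13.2 kHz, 14.8 kHz.
k=3: 20.2 kHz, 21.8 kHz.
k=4: 27.2 kHz, 28.8 kHz.
k=5: 34.2 kHz, 35.8 kHz.
Within [9.6 kHz, 28.6 kHz]: 13.2 kHz, 14.8 kHz, 20.2 kHz, 21.8 kHz, 27.2 kHz.

13.2 kHz, 14.8 kHz, 20.2 kHz, 21.8 kHz, 27.2 kHz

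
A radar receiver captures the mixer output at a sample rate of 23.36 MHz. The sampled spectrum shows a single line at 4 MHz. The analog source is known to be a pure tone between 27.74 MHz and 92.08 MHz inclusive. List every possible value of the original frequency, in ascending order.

42.72 MHz, 50.72 MHz, 66.08 MHz, 74.08 MHz, 89.44 MHz

Frequencies that alias to 4 MHz are k·fs ± 4 MHz for integer k ≥ 0.
k=0: 4 MHz.
k=1: 19.36 MHz, 27.36 MHz.
k=2: 42.72 MHz, 50.72 MHz.
k=3: 66.08 MHz, 74.08 MHz.
k=4: 89.44 MHz, 97.44 MHz.
k=5: 112.8 MHz, 120.8 MHz.
Within [27.74 MHz, 92.08 MHz]: 42.72 MHz, 50.72 MHz, 66.08 MHz, 74.08 MHz, 89.44 MHz.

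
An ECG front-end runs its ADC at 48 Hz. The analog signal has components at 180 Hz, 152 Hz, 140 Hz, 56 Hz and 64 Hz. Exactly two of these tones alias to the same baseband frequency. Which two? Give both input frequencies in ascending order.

fs/2 = 24 Hz.
180 Hz mod fs = 36 Hz.
36 Hz > fs/2 = 24 Hz, folds to fs − 36 Hz = 12 Hz.
152 Hz mod fs = 8 Hz.
8 Hz ≤ fs/2 = 24 Hz, appears at 8 Hz.
140 Hz mod fs = 44 Hz.
44 Hz > fs/2 = 24 Hz, folds to fs − 44 Hz = 4 Hz.
56 Hz mod fs = 8 Hz.
8 Hz ≤ fs/2 = 24 Hz, appears at 8 Hz.
64 Hz mod fs = 16 Hz.
16 Hz ≤ fs/2 = 24 Hz, appears at 16 Hz.
56 Hz and 152 Hz both map to 8 Hz.

56 Hz, 152 Hz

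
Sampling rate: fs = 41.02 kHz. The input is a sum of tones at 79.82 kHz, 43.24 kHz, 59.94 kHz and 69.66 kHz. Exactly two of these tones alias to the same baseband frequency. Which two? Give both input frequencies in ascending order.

43.24 kHz, 79.82 kHz

fs/2 = 20.51 kHz.
79.82 kHz mod fs = 38.8 kHz.
38.8 kHz > fs/2 = 20.51 kHz, folds to fs − 38.8 kHz = 2.22 kHz.
43.24 kHz mod fs = 2.22 kHz.
2.22 kHz ≤ fs/2 = 20.51 kHz, appears at 2.22 kHz.
59.94 kHz mod fs = 18.92 kHz.
18.92 kHz ≤ fs/2 = 20.51 kHz, appears at 18.92 kHz.
69.66 kHz mod fs = 28.64 kHz.
28.64 kHz > fs/2 = 20.51 kHz, folds to fs − 28.64 kHz = 12.38 kHz.
43.24 kHz and 79.82 kHz both map to 2.22 kHz.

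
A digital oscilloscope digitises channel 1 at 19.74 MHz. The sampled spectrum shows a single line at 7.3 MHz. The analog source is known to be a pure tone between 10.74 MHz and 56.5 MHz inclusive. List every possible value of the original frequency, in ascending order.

12.44 MHz, 27.04 MHz, 32.18 MHz, 46.78 MHz, 51.92 MHz

Frequencies that alias to 7.3 MHz are k·fs ± 7.3 MHz for integer k ≥ 0.
k=0: 7.3 MHz.
k=1: 12.44 MHz, 27.04 MHz.
k=2: 32.18 MHz, 46.78 MHz.
k=3: 51.92 MHz, 66.52 MHz.
k=4: 71.66 MHz, 86.26 MHz.
Within [10.74 MHz, 56.5 MHz]: 12.44 MHz, 27.04 MHz, 32.18 MHz, 46.78 MHz, 51.92 MHz.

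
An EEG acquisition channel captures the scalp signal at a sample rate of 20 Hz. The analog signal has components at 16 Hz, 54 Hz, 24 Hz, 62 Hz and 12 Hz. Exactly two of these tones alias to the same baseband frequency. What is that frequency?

fs/2 = 10 Hz.
16 Hz > fs/2 = 10 Hz, folds to fs − 16 Hz = 4 Hz.
54 Hz mod fs = 14 Hz.
14 Hz > fs/2 = 10 Hz, folds to fs − 14 Hz = 6 Hz.
24 Hz mod fs = 4 Hz.
4 Hz ≤ fs/2 = 10 Hz, appears at 4 Hz.
62 Hz mod fs = 2 Hz.
2 Hz ≤ fs/2 = 10 Hz, appears at 2 Hz.
12 Hz > fs/2 = 10 Hz, folds to fs − 12 Hz = 8 Hz.
16 Hz and 24 Hz both map to 4 Hz.

4 Hz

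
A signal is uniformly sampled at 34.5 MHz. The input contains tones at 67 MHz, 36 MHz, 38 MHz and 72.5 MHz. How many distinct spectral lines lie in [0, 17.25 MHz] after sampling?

fs/2 = 17.25 MHz.
67 MHz mod fs = 32.5 MHz.
32.5 MHz > fs/2 = 17.25 MHz, folds to fs − 32.5 MHz = 2 MHz.
36 MHz mod fs = 1.5 MHz.
1.5 MHz ≤ fs/2 = 17.25 MHz, appears at 1.5 MHz.
38 MHz mod fs = 3.5 MHz.
3.5 MHz ≤ fs/2 = 17.25 MHz, appears at 3.5 MHz.
72.5 MHz mod fs = 3.5 MHz.
3.5 MHz ≤ fs/2 = 17.25 MHz, appears at 3.5 MHz.
Distinct values: {1.5 MHz, 2 MHz, 3.5 MHz} → 3.

3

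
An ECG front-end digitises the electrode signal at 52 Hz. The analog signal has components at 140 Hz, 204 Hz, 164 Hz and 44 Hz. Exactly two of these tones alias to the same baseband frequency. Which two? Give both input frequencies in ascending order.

44 Hz, 164 Hz

fs/2 = 26 Hz.
140 Hz mod fs = 36 Hz.
36 Hz > fs/2 = 26 Hz, folds to fs − 36 Hz = 16 Hz.
204 Hz mod fs = 48 Hz.
48 Hz > fs/2 = 26 Hz, folds to fs − 48 Hz = 4 Hz.
164 Hz mod fs = 8 Hz.
8 Hz ≤ fs/2 = 26 Hz, appears at 8 Hz.
44 Hz > fs/2 = 26 Hz, folds to fs − 44 Hz = 8 Hz.
44 Hz and 164 Hz both map to 8 Hz.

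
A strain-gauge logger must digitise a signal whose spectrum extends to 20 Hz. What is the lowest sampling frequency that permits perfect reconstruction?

40 Hz

Nyquist rate = 2 × 20 Hz = 40 Hz.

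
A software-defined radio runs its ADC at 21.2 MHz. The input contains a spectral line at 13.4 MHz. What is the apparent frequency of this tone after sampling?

7.8 MHz

13.4 MHz > fs/2 = 10.6 MHz, folds to fs − 13.4 MHz = 7.8 MHz.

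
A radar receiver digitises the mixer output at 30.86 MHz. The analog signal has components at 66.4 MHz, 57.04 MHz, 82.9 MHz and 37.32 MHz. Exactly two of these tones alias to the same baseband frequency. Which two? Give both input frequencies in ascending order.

fs/2 = 15.43 MHz.
66.4 MHz mod fs = 4.68 MHz.
4.68 MHz ≤ fs/2 = 15.43 MHz, appears at 4.68 MHz.
57.04 MHz mod fs = 26.18 MHz.
26.18 MHz > fs/2 = 15.43 MHz, folds to fs − 26.18 MHz = 4.68 MHz.
82.9 MHz mod fs = 21.18 MHz.
21.18 MHz > fs/2 = 15.43 MHz, folds to fs − 21.18 MHz = 9.68 MHz.
37.32 MHz mod fs = 6.46 MHz.
6.46 MHz ≤ fs/2 = 15.43 MHz, appears at 6.46 MHz.
57.04 MHz and 66.4 MHz both map to 4.68 MHz.

57.04 MHz, 66.4 MHz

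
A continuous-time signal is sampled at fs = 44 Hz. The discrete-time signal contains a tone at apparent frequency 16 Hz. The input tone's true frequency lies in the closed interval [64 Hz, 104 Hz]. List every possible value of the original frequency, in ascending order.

Frequencies that alias to 16 Hz are k·fs ± 16 Hz for integer k ≥ 0.
k=0: 16 Hz.
k=1: 28 Hz, 60 Hz.
k=2: 72 Hz, 104 Hz.
k=3: 116 Hz, 148 Hz.
Within [64 Hz, 104 Hz]: 72 Hz, 104 Hz.

72 Hz, 104 Hz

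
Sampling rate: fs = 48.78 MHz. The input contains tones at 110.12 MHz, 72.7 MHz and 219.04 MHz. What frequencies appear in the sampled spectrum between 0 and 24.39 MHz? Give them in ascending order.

fs/2 = 24.39 MHz.
110.12 MHz mod fs = 12.56 MHz.
12.56 MHz ≤ fs/2 = 24.39 MHz, appears at 12.56 MHz.
72.7 MHz mod fs = 23.92 MHz.
23.92 MHz ≤ fs/2 = 24.39 MHz, appears at 23.92 MHz.
219.04 MHz mod fs = 23.92 MHz.
23.92 MHz ≤ fs/2 = 24.39 MHz, appears at 23.92 MHz.
Distinct values: {12.56 MHz, 23.92 MHz}.

12.56 MHz, 23.92 MHz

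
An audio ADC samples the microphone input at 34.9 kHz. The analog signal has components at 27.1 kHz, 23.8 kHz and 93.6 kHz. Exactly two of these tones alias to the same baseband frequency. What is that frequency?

11.1 kHz

fs/2 = 17.45 kHz.
27.1 kHz > fs/2 = 17.45 kHz, folds to fs − 27.1 kHz = 7.8 kHz.
23.8 kHz > fs/2 = 17.45 kHz, folds to fs − 23.8 kHz = 11.1 kHz.
93.6 kHz mod fs = 23.8 kHz.
23.8 kHz > fs/2 = 17.45 kHz, folds to fs − 23.8 kHz = 11.1 kHz.
23.8 kHz and 93.6 kHz both map to 11.1 kHz.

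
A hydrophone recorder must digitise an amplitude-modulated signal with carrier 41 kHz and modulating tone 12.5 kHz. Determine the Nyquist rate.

107 kHz

AM sidebands sit at fc ± fm = 28.5 kHz and 53.5 kHz.
Highest-frequency component: 53.5 kHz.
Nyquist rate = 2 × 53.5 kHz = 107 kHz.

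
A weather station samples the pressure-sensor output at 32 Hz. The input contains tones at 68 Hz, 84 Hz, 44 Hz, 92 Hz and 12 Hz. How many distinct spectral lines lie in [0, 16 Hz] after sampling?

fs/2 = 16 Hz.
68 Hz mod fs = 4 Hz.
4 Hz ≤ fs/2 = 16 Hz, appears at 4 Hz.
84 Hz mod fs = 20 Hz.
20 Hz > fs/2 = 16 Hz, folds to fs − 20 Hz = 12 Hz.
44 Hz mod fs = 12 Hz.
12 Hz ≤ fs/2 = 16 Hz, appears at 12 Hz.
92 Hz mod fs = 28 Hz.
28 Hz > fs/2 = 16 Hz, folds to fs − 28 Hz = 4 Hz.
12 Hz ≤ fs/2 = 16 Hz, passes unchanged.
Distinct values: {4 Hz, 12 Hz} → 2.

2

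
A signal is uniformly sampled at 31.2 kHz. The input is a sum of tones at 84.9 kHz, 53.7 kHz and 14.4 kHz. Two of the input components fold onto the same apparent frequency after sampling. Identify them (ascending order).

fs/2 = 15.6 kHz.
84.9 kHz mod fs = 22.5 kHz.
22.5 kHz > fs/2 = 15.6 kHz, folds to fs − 22.5 kHz = 8.7 kHz.
53.7 kHz mod fs = 22.5 kHz.
22.5 kHz > fs/2 = 15.6 kHz, folds to fs − 22.5 kHz = 8.7 kHz.
14.4 kHz ≤ fs/2 = 15.6 kHz, passes unchanged.
53.7 kHz and 84.9 kHz both map to 8.7 kHz.

53.7 kHz, 84.9 kHz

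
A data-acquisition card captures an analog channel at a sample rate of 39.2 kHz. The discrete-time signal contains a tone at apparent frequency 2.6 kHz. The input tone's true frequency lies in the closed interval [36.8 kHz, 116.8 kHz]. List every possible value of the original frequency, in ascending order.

Frequencies that alias to 2.6 kHz are k·fs ± 2.6 kHz for integer k ≥ 0.
k=0: 2.6 kHz.
k=1: 36.6 kHz, 41.8 kHz.
k=2: 75.8 kHz, 81 kHz.
k=3: 115 kHz, 120.2 kHz.
k=4: 154.2 kHz, 159.4 kHz.
Within [36.8 kHz, 116.8 kHz]: 41.8 kHz, 75.8 kHz, 81 kHz, 115 kHz.

41.8 kHz, 75.8 kHz, 81 kHz, 115 kHz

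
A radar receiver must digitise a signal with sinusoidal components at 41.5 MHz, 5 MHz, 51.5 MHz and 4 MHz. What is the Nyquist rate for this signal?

Highest-frequency component: 51.5 MHz.
Nyquist rate = 2 × 51.5 MHz = 103 MHz.

103 MHz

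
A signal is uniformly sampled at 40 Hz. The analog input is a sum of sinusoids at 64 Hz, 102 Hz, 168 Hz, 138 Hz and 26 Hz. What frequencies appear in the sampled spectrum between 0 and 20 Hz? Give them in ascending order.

fs/2 = 20 Hz.
64 Hz mod fs = 24 Hz.
24 Hz > fs/2 = 20 Hz, folds to fs − 24 Hz = 16 Hz.
102 Hz mod fs = 22 Hz.
22 Hz > fs/2 = 20 Hz, folds to fs − 22 Hz = 18 Hz.
168 Hz mod fs = 8 Hz.
8 Hz ≤ fs/2 = 20 Hz, appears at 8 Hz.
138 Hz mod fs = 18 Hz.
18 Hz ≤ fs/2 = 20 Hz, appears at 18 Hz.
26 Hz > fs/2 = 20 Hz, folds to fs − 26 Hz = 14 Hz.
Distinct values: {8 Hz, 14 Hz, 16 Hz, 18 Hz}.

8 Hz, 14 Hz, 16 Hz, 18 Hz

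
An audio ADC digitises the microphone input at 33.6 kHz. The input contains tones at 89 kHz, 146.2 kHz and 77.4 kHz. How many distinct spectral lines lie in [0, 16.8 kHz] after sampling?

fs/2 = 16.8 kHz.
89 kHz mod fs = 21.8 kHz.
21.8 kHz > fs/2 = 16.8 kHz, folds to fs − 21.8 kHz = 11.8 kHz.
146.2 kHz mod fs = 11.8 kHz.
11.8 kHz ≤ fs/2 = 16.8 kHz, appears at 11.8 kHz.
77.4 kHz mod fs = 10.2 kHz.
10.2 kHz ≤ fs/2 = 16.8 kHz, appears at 10.2 kHz.
Distinct values: {10.2 kHz, 11.8 kHz} → 2.

2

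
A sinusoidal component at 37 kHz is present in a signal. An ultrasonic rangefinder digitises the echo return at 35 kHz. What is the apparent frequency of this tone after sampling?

2 kHz

37 kHz mod fs = 2 kHz.
2 kHz ≤ fs/2 = 17.5 kHz, appears at 2 kHz.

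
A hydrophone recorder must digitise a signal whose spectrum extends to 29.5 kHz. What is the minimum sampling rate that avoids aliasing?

59 kHz

Nyquist rate = 2 × 29.5 kHz = 59 kHz.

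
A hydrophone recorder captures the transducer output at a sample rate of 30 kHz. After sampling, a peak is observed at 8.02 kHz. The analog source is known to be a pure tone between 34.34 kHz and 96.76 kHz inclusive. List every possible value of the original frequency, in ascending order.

38.02 kHz, 51.98 kHz, 68.02 kHz, 81.98 kHz

Frequencies that alias to 8.02 kHz are k·fs ± 8.02 kHz for integer k ≥ 0.
k=0: 8.02 kHz.
k=1: 21.98 kHz, 38.02 kHz.
k=2: 51.98 kHz, 68.02 kHz.
k=3: 81.98 kHz, 98.02 kHz.
k=4: 111.98 kHz, 128.02 kHz.
Within [34.34 kHz, 96.76 kHz]: 38.02 kHz, 51.98 kHz, 68.02 kHz, 81.98 kHz.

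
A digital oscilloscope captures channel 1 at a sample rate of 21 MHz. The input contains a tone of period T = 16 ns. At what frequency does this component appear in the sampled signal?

0.5 MHz

T = 16 ns → f = 1/T = 62.5 MHz.
62.5 MHz mod fs = 20.5 MHz.
20.5 MHz > fs/2 = 10.5 MHz, folds to fs − 20.5 MHz = 0.5 MHz.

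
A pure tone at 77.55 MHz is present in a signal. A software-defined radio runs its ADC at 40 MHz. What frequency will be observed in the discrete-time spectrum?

77.55 MHz mod fs = 37.55 MHz.
37.55 MHz > fs/2 = 20 MHz, folds to fs − 37.55 MHz = 2.45 MHz.

2.45 MHz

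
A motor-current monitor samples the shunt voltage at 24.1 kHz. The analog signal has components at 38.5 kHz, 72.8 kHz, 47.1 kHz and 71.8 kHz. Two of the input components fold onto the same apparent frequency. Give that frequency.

0.5 kHz

fs/2 = 12.05 kHz.
38.5 kHz mod fs = 14.4 kHz.
14.4 kHz > fs/2 = 12.05 kHz, folds to fs − 14.4 kHz = 9.7 kHz.
72.8 kHz mod fs = 0.5 kHz.
0.5 kHz ≤ fs/2 = 12.05 kHz, appears at 0.5 kHz.
47.1 kHz mod fs = 23 kHz.
23 kHz > fs/2 = 12.05 kHz, folds to fs − 23 kHz = 1.1 kHz.
71.8 kHz mod fs = 23.6 kHz.
23.6 kHz > fs/2 = 12.05 kHz, folds to fs − 23.6 kHz = 0.5 kHz.
71.8 kHz and 72.8 kHz both map to 0.5 kHz.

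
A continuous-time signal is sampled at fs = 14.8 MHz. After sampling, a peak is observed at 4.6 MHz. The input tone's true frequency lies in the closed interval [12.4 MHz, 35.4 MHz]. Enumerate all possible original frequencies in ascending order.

19.4 MHz, 25 MHz, 34.2 MHz

Frequencies that alias to 4.6 MHz are k·fs ± 4.6 MHz for integer k ≥ 0.
k=0: 4.6 MHz.
k=1: 10.2 MHz, 19.4 MHz.
k=2: 25 MHz, 34.2 MHz.
k=3: 39.8 MHz, 49 MHz.
Within [12.4 MHz, 35.4 MHz]: 19.4 MHz, 25 MHz, 34.2 MHz.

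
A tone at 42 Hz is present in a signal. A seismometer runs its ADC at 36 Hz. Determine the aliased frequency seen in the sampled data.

6 Hz

42 Hz mod fs = 6 Hz.
6 Hz ≤ fs/2 = 18 Hz, appears at 6 Hz.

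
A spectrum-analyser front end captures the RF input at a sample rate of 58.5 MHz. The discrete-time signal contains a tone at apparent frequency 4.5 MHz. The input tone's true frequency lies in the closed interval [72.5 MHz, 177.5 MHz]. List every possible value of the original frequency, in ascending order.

Frequencies that alias to 4.5 MHz are k·fs ± 4.5 MHz for integer k ≥ 0.
k=0: 4.5 MHz.
k=1: 54 MHz, 63 MHz.
k=2: 112.5 MHz, 121.5 MHz.
k=3: 171 MHz, 180 MHz.
k=4: 229.5 MHz, 238.5 MHz.
Within [72.5 MHz, 177.5 MHz]: 112.5 MHz, 121.5 MHz, 171 MHz.

112.5 MHz, 121.5 MHz, 171 MHz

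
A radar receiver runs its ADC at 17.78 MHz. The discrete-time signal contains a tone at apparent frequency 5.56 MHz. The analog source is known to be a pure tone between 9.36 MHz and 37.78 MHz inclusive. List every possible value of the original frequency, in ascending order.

Frequencies that alias to 5.56 MHz are k·fs ± 5.56 MHz for integer k ≥ 0.
k=0: 5.56 MHz.
k=1: 12.22 MHz, 23.34 MHz.
k=2: 30 MHz, 41.12 MHz.
k=3: 47.78 MHz, 58.9 MHz.
Within [9.36 MHz, 37.78 MHz]: 12.22 MHz, 23.34 MHz, 30 MHz.

12.22 MHz, 23.34 MHz, 30 MHz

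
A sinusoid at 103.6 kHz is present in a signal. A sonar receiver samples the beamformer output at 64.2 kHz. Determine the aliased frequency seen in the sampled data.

24.8 kHz

103.6 kHz mod fs = 39.4 kHz.
39.4 kHz > fs/2 = 32.1 kHz, folds to fs − 39.4 kHz = 24.8 kHz.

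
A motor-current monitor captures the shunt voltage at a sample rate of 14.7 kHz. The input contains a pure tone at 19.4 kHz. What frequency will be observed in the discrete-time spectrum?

4.7 kHz

19.4 kHz mod fs = 4.7 kHz.
4.7 kHz ≤ fs/2 = 7.35 kHz, appears at 4.7 kHz.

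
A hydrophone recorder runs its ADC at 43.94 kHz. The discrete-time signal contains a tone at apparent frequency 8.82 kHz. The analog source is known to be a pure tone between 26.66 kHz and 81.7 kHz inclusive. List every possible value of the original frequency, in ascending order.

Frequencies that alias to 8.82 kHz are k·fs ± 8.82 kHz for integer k ≥ 0.
k=0: 8.82 kHz.
k=1: 35.12 kHz, 52.76 kHz.
k=2: 79.06 kHz, 96.7 kHz.
k=3: 123 kHz, 140.64 kHz.
Within [26.66 kHz, 81.7 kHz]: 35.12 kHz, 52.76 kHz, 79.06 kHz.

35.12 kHz, 52.76 kHz, 79.06 kHz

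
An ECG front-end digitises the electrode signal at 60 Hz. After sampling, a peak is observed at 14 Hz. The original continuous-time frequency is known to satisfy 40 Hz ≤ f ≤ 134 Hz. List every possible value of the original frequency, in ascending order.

46 Hz, 74 Hz, 106 Hz, 134 Hz

Frequencies that alias to 14 Hz are k·fs ± 14 Hz for integer k ≥ 0.
k=0: 14 Hz.
k=1: 46 Hz, 74 Hz.
k=2: 106 Hz, 134 Hz.
k=3: 166 Hz, 194 Hz.
Within [40 Hz, 134 Hz]: 46 Hz, 74 Hz, 106 Hz, 134 Hz.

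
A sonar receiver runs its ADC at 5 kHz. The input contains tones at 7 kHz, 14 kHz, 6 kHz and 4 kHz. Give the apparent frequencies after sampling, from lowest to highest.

1 kHz, 2 kHz

fs/2 = 2.5 kHz.
7 kHz mod fs = 2 kHz.
2 kHz ≤ fs/2 = 2.5 kHz, appears at 2 kHz.
14 kHz mod fs = 4 kHz.
4 kHz > fs/2 = 2.5 kHz, folds to fs − 4 kHz = 1 kHz.
6 kHz mod fs = 1 kHz.
1 kHz ≤ fs/2 = 2.5 kHz, appears at 1 kHz.
4 kHz > fs/2 = 2.5 kHz, folds to fs − 4 kHz = 1 kHz.
Distinct values: {1 kHz, 2 kHz}.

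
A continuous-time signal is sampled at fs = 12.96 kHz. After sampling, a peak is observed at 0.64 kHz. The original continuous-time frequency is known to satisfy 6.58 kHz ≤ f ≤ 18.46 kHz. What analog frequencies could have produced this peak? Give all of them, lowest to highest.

Frequencies that alias to 0.64 kHz are k·fs ± 0.64 kHz for integer k ≥ 0.
k=0: 0.64 kHz.
k=1: 12.32 kHz, 13.6 kHz.
k=2: 25.28 kHz, 26.56 kHz.
Within [6.58 kHz, 18.46 kHz]: 12.32 kHz, 13.6 kHz.

12.32 kHz, 13.6 kHz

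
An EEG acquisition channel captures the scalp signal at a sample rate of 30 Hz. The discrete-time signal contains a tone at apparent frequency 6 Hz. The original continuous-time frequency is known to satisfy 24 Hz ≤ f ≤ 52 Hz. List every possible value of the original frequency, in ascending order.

24 Hz, 36 Hz

Frequencies that alias to 6 Hz are k·fs ± 6 Hz for integer k ≥ 0.
k=0: 6 Hz.
k=1: 24 Hz, 36 Hz.
k=2: 54 Hz, 66 Hz.
Within [24 Hz, 52 Hz]: 24 Hz, 36 Hz.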